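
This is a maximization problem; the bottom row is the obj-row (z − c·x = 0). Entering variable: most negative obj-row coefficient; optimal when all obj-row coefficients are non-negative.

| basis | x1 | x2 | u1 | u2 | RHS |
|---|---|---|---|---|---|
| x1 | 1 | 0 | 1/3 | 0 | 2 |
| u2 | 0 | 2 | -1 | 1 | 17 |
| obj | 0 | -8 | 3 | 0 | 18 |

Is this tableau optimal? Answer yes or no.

The obj-row has a negative entry -8 in column x2, so it is not optimal.

no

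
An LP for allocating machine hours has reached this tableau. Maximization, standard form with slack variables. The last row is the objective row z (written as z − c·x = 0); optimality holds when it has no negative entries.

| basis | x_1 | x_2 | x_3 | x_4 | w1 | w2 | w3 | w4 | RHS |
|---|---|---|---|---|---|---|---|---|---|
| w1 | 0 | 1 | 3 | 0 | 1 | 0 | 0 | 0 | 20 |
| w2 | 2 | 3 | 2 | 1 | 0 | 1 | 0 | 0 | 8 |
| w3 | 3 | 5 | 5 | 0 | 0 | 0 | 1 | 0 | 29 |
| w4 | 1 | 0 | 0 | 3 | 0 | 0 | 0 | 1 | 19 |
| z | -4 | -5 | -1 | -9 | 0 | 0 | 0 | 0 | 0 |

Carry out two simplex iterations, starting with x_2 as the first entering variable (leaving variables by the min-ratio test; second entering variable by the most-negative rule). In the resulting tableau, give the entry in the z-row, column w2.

5/3

Ratio test on column x_2 — row 1: 20/1 = 20; row 2: 8/3 = 8/3; row 3: 29/5 = 29/5; row 4: entry 0 ≤ 0. Minimum is 8/3 at row 2 (w2 leaves); pivot element 3.
Divide row 2 by 3; eliminate column x_2 from the other rows.
Second iteration: most negative z-row entry is -22/3 in column x_4, so x_4 enters.
Ratio test on column x_4 — row 1: entry -1/3 ≤ 0; row 2: (8/3)/(1/3) = 8; row 3: entry -5/3 ≤ 0; row 4: 19/3 = 19/3. Minimum is 19/3 at row 4 (w4 leaves); pivot element 3.
Divide row 4 by 3; eliminate column x_4 from the other rows.
After both pivots, the entry at the z-row, column w2 is 5/3.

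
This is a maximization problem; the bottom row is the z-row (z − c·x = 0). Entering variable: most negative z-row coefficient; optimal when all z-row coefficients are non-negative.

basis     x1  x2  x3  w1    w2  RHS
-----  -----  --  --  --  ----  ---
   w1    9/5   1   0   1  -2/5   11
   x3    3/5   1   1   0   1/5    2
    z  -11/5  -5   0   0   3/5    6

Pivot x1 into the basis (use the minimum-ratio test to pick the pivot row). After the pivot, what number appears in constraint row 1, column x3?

-3

Ratio test on column x1 — row 1: 11/(9/5) = 55/9; row 2: 2/(3/5) = 10/3. Minimum is 10/3 at row 2 (x3 leaves); pivot element 3/5.
Divide row 2 by 3/5; eliminate column x1 from the other rows.
Row 1 update in column x3: 0 − (9/5)·(5/3) = -3.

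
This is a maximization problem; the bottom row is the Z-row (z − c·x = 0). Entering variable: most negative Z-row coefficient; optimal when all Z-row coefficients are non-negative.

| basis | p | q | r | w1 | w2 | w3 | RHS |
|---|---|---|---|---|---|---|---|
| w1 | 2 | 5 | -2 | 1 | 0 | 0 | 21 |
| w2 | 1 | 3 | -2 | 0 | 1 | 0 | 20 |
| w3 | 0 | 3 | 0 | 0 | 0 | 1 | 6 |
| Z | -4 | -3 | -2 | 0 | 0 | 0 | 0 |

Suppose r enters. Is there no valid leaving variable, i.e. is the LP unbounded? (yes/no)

Every constraint-row entry in column r is ≤ 0, so increasing r is unbounded.

yes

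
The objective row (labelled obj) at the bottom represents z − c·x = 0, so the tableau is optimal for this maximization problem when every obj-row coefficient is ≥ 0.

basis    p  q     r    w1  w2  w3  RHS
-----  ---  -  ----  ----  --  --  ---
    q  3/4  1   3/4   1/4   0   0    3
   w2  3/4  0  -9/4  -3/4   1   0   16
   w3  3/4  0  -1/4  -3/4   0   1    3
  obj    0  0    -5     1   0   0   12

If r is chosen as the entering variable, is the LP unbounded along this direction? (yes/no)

no

Column r has positive entries in row(s) 1, so the ratio test bounds it — not unbounded.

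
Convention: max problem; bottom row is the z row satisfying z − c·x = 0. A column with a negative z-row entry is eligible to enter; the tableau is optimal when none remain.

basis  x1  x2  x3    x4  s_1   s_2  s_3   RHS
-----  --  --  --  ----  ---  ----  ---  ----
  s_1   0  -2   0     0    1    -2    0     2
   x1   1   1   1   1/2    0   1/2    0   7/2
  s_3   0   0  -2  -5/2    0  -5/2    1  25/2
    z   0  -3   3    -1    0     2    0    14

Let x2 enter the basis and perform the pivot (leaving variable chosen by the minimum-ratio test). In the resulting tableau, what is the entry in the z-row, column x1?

Ratio test on column x2 — row 1: entry -2 ≤ 0; row 2: (7/2)/1 = 7/2; row 3: entry 0 ≤ 0. Minimum is 7/2 at row 2 (x1 leaves); pivot element 1.
Divide row 2 by 1; eliminate column x2 from the other rows.
z-row update in column x1: 0 − (-3)·1 = 3.

3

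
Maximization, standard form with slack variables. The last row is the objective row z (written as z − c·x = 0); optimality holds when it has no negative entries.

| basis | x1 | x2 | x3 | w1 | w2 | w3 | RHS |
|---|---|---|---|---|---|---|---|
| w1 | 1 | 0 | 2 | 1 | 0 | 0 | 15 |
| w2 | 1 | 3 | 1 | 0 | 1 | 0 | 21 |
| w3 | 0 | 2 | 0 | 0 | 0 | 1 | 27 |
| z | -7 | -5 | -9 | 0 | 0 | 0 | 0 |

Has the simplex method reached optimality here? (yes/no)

The z-row has a negative entry -9 in column x3, so it is not optimal.

no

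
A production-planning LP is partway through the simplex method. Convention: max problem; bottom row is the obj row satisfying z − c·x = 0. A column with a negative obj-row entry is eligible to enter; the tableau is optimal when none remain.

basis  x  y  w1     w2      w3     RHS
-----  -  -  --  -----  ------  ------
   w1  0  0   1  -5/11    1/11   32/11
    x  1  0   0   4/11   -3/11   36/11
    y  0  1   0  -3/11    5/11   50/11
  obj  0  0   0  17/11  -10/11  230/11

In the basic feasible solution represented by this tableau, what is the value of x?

x is basic (row 2); its value is the RHS of that row, 36/11.

36/11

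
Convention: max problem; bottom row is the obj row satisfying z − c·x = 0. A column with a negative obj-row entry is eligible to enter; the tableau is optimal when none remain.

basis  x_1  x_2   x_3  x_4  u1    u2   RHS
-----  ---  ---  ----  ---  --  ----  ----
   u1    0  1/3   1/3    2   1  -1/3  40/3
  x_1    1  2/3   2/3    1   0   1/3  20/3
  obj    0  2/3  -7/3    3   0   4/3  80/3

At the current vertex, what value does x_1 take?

x_1 is basic (row 2); its value is the RHS of that row, 20/3.

20/3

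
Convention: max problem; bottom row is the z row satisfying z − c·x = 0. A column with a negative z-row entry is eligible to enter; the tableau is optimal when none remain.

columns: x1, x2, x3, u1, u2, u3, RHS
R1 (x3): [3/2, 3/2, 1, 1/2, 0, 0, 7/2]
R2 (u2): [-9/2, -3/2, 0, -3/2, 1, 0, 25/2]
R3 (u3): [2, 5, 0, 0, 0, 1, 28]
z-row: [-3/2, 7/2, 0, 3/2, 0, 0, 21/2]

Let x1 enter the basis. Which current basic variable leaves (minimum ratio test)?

Column x1 entries and ratios — x3: (7/2)/(3/2) = 7/3; u2: -9/2 ≤ 0, skip; u3: 28/2 = 14.
Smallest ratio is 7/3 in the row of x3, so x3 leaves.

x3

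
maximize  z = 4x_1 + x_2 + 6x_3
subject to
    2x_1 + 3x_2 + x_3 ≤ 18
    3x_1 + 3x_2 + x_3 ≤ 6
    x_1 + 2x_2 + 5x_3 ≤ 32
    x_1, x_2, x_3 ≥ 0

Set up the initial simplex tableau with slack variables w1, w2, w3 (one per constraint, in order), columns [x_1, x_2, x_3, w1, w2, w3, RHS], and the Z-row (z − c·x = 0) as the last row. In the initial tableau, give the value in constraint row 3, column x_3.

5

Constraint 3 has coefficient 5 on x_3.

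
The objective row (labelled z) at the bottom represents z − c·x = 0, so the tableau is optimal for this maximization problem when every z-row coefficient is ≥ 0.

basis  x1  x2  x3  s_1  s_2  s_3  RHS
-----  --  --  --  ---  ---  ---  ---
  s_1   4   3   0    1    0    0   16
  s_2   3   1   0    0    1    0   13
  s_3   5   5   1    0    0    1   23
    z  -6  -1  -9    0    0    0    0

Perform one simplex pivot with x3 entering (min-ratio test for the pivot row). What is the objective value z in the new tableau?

207

Ratio test on column x3 — row 1: entry 0 ≤ 0; row 2: entry 0 ≤ 0; row 3: 23/1 = 23. Minimum is 23 at row 3 (s_3 leaves); pivot element 1.
Pivot on row 3; the z-row RHS becomes 0 − (-9)·23 = 207.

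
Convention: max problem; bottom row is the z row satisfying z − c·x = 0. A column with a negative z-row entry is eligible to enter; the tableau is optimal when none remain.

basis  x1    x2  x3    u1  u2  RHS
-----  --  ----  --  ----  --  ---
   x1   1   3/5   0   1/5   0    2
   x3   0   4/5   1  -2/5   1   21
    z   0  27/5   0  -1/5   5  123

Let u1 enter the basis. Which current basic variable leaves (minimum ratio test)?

Column u1 entries and ratios — x1: 2/(1/5) = 10; x3: -2/5 ≤ 0, skip.
Smallest ratio is 10 in the row of x1, so x1 leaves.

x1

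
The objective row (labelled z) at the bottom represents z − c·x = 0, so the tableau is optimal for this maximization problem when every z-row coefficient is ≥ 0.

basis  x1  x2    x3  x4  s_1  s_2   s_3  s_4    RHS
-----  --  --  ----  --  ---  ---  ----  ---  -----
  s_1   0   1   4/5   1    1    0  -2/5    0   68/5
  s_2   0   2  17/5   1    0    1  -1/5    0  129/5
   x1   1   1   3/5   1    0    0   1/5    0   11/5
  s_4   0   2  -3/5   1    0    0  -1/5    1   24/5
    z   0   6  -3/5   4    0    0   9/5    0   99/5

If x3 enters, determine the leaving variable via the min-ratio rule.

Column x3 entries and ratios — s_1: (68/5)/(4/5) = 17; s_2: (129/5)/(17/5) = 129/17; x1: (11/5)/(3/5) = 11/3; s_4: -3/5 ≤ 0, skip.
Smallest ratio is 11/3 in the row of x1, so x1 leaves.

x1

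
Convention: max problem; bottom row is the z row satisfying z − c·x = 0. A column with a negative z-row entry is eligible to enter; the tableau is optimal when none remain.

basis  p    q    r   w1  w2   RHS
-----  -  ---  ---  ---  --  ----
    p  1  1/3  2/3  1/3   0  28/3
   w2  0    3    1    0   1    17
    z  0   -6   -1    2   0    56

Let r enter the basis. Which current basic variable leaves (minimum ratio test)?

Column r entries and ratios — p: (28/3)/(2/3) = 14; w2: 17/1 = 17.
Smallest ratio is 14 in the row of p, so p leaves.

p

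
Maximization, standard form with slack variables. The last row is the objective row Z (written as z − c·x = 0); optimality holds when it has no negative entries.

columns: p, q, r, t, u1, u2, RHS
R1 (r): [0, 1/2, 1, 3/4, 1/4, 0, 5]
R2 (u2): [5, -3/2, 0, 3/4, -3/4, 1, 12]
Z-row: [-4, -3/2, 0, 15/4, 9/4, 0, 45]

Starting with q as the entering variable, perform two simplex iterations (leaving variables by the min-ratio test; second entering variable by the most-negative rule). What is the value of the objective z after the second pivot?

408/5

Ratio test on column q — row 1: 5/(1/2) = 10; row 2: entry -3/2 ≤ 0. Minimum is 10 at row 1 (r leaves); pivot element 1/2.
Pivot on row 1; the Z-row RHS becomes 45 − (-3/2)·10 = 60.
Next entering variable (most negative Z-row entry -4): p.
Ratio test on column p — row 1: entry 0 ≤ 0; row 2: 27/5 = 27/5. Minimum is 27/5 at row 2 (u2 leaves); pivot element 5.
After the second pivot the Z-row RHS is 60 − (-4)·(27/5) = 408/5.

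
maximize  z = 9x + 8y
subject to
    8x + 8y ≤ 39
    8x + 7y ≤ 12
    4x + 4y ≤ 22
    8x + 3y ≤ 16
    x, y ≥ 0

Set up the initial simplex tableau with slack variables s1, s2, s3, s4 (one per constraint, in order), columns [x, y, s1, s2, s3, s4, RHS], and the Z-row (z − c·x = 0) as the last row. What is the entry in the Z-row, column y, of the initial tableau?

The Z-row carries the negated objective coefficients: the y entry is -8.

-8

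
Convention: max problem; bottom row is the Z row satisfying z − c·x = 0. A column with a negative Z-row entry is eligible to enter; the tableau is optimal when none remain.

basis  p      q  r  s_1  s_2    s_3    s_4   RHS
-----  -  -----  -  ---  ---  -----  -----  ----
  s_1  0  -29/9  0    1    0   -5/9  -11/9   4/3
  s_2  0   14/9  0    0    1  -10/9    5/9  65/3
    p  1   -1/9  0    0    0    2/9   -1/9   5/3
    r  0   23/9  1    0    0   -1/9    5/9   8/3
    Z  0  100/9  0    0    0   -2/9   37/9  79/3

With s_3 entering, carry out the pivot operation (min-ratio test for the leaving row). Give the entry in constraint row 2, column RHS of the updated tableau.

30

Ratio test on column s_3 — row 1: entry -5/9 ≤ 0; row 2: entry -10/9 ≤ 0; row 3: (5/3)/(2/9) = 15/2; row 4: entry -1/9 ≤ 0. Minimum is 15/2 at row 3 (p leaves); pivot element 2/9.
Divide row 3 by 2/9; eliminate column s_3 from the other rows.
Row 2 update in column RHS: 65/3 − (-10/9)·(15/2) = 30.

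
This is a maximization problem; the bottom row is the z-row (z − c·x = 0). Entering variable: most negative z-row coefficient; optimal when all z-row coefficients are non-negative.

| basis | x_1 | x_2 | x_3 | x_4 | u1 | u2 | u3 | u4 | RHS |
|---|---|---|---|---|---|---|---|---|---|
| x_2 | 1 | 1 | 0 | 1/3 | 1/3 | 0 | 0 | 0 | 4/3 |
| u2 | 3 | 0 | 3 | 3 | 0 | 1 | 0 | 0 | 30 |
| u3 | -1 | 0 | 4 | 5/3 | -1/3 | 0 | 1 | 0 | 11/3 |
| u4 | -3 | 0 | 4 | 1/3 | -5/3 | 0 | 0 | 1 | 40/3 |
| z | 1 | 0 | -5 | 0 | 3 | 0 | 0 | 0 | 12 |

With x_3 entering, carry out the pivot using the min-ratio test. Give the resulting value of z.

Ratio test on column x_3 — row 1: entry 0 ≤ 0; row 2: 30/3 = 10; row 3: (11/3)/4 = 11/12; row 4: (40/3)/4 = 10/3. Minimum is 11/12 at row 3 (u3 leaves); pivot element 4.
Pivot on row 3; the z-row RHS becomes 12 − (-5)·(11/12) = 199/12.

199/12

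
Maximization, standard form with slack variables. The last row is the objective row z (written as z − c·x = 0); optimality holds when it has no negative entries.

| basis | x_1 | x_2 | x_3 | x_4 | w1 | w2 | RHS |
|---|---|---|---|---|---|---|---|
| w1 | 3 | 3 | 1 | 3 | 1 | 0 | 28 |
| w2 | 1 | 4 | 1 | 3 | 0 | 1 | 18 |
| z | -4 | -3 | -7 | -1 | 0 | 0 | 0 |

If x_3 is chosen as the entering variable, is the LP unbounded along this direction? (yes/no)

no

Column x_3 has positive entries in row(s) 1, 2, so the ratio test bounds it — not unbounded.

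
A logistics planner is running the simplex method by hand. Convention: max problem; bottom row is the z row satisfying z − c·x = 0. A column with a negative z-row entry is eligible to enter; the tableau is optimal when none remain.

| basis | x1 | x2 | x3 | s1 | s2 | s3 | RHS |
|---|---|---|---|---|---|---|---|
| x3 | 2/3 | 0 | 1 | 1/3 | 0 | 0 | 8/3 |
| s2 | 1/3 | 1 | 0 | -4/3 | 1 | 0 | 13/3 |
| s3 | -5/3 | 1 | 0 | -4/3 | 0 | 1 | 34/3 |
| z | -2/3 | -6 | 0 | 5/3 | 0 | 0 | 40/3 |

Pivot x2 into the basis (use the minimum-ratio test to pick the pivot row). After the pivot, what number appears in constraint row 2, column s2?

1

Ratio test on column x2 — row 1: entry 0 ≤ 0; row 2: (13/3)/1 = 13/3; row 3: (34/3)/1 = 34/3. Minimum is 13/3 at row 2 (s2 leaves); pivot element 1.
Divide row 2 by 1; eliminate column x2 from the other rows.
In the new row 2, the s2 entry is the old entry divided by the pivot: 1/1 = 1.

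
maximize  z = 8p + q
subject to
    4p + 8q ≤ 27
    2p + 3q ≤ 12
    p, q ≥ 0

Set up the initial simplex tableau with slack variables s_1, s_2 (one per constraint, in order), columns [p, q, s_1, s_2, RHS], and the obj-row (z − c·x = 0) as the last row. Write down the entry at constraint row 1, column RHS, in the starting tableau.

The RHS of constraint 1 is b_1 = 27.

27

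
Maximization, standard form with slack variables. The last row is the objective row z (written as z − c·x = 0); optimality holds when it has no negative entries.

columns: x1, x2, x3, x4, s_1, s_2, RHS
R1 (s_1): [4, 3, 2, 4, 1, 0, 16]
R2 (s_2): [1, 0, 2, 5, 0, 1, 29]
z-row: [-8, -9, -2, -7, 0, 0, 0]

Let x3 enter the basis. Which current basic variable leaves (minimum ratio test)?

Column x3 entries and ratios — s_1: 16/2 = 8; s_2: 29/2 = 29/2.
Smallest ratio is 8 in the row of s_1, so s_1 leaves.

s_1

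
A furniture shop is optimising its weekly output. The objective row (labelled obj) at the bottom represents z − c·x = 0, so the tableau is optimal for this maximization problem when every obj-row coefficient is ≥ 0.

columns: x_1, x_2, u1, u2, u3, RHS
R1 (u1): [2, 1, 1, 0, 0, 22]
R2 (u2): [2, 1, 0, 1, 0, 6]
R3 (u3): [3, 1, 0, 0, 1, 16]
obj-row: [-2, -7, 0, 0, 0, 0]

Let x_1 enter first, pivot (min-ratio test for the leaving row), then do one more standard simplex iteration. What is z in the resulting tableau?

Ratio test on column x_1 — row 1: 22/2 = 11; row 2: 6/2 = 3; row 3: 16/3 = 16/3. Minimum is 3 at row 2 (u2 leaves); pivot element 2.
Pivot on row 2; the obj-row RHS becomes 0 − (-2)·3 = 6.
Next entering variable (most negative obj-row entry -6): x_2.
Ratio test on column x_2 — row 1: entry 0 ≤ 0; row 2: 3/(1/2) = 6; row 3: entry -1/2 ≤ 0. Minimum is 6 at row 2 (x_1 leaves); pivot element 1/2.
After the second pivot the obj-row RHS is 6 − (-6)·6 = 42.

42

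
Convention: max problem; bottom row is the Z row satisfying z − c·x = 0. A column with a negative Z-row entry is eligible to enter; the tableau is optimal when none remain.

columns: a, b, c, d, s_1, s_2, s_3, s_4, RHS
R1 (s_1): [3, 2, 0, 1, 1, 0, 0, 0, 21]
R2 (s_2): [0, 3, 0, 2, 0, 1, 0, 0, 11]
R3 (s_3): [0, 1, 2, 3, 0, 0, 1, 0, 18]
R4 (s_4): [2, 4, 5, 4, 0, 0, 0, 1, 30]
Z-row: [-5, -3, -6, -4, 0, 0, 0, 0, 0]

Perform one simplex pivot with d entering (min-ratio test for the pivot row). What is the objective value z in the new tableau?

22

Ratio test on column d — row 1: 21/1 = 21; row 2: 11/2 = 11/2; row 3: 18/3 = 6; row 4: 30/4 = 15/2. Minimum is 11/2 at row 2 (s_2 leaves); pivot element 2.
Pivot on row 2; the Z-row RHS becomes 0 − (-4)·(11/2) = 22.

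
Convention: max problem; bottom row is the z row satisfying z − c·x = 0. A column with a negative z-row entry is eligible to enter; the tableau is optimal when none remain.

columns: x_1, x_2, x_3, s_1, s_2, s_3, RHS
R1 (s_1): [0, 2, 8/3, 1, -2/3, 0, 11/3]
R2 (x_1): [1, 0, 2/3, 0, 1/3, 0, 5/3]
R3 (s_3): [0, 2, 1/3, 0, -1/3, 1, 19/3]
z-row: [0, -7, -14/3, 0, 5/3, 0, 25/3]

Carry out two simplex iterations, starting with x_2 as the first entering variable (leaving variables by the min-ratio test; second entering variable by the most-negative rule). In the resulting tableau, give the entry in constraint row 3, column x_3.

Ratio test on column x_2 — row 1: (11/3)/2 = 11/6; row 2: entry 0 ≤ 0; row 3: (19/3)/2 = 19/6. Minimum is 11/6 at row 1 (s_1 leaves); pivot element 2.
Divide row 1 by 2; eliminate column x_2 from the other rows.
Second iteration: most negative z-row entry is -2/3 in column s_2, so s_2 enters.
Ratio test on column s_2 — row 1: entry -1/3 ≤ 0; row 2: (5/3)/(1/3) = 5; row 3: (8/3)/(1/3) = 8. Minimum is 5 at row 2 (x_1 leaves); pivot element 1/3.
Divide row 2 by 1/3; eliminate column s_2 from the other rows.
After both pivots, the entry at constraint row 3, column x_3 is -3.

-3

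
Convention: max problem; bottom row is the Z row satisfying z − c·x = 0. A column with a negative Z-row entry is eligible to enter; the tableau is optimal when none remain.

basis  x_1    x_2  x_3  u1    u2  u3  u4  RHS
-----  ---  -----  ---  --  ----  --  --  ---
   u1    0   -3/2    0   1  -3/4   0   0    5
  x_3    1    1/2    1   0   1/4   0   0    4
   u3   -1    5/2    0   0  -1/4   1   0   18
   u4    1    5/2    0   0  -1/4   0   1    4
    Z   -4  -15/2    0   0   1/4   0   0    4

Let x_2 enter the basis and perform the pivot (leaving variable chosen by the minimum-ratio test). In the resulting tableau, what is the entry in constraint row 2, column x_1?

4/5

Ratio test on column x_2 — row 1: entry -3/2 ≤ 0; row 2: 4/(1/2) = 8; row 3: 18/(5/2) = 36/5; row 4: 4/(5/2) = 8/5. Minimum is 8/5 at row 4 (u4 leaves); pivot element 5/2.
Divide row 4 by 5/2; eliminate column x_2 from the other rows.
Row 2 update in column x_1: 1 − (1/2)·(2/5) = 4/5.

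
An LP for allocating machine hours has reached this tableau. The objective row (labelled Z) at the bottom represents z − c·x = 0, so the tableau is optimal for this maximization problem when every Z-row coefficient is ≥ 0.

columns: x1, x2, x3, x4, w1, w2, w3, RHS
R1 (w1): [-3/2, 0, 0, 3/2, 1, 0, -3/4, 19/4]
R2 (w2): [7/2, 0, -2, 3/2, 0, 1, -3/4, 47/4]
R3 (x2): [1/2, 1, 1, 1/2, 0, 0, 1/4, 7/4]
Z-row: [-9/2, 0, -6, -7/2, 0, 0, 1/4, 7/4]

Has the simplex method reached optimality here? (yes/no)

The Z-row has a negative entry -6 in column x3, so it is not optimal.

no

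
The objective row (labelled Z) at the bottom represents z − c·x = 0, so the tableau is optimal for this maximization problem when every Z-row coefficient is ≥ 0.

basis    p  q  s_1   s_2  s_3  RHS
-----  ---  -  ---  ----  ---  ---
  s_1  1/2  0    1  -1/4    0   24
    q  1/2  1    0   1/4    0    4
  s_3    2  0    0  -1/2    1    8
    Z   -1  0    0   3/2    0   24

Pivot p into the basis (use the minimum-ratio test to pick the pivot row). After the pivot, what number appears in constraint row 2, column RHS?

2

Ratio test on column p — row 1: 24/(1/2) = 48; row 2: 4/(1/2) = 8; row 3: 8/2 = 4. Minimum is 4 at row 3 (s_3 leaves); pivot element 2.
Divide row 3 by 2; eliminate column p from the other rows.
Row 2 update in column RHS: 4 − (1/2)·4 = 2.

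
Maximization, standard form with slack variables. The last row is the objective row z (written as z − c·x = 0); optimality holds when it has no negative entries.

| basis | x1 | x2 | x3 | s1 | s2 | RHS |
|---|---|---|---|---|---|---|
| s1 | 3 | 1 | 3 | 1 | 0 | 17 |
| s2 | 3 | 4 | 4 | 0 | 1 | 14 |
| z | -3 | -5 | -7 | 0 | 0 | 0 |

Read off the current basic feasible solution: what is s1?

17

s1 is basic (row 1); its value is the RHS of that row, 17.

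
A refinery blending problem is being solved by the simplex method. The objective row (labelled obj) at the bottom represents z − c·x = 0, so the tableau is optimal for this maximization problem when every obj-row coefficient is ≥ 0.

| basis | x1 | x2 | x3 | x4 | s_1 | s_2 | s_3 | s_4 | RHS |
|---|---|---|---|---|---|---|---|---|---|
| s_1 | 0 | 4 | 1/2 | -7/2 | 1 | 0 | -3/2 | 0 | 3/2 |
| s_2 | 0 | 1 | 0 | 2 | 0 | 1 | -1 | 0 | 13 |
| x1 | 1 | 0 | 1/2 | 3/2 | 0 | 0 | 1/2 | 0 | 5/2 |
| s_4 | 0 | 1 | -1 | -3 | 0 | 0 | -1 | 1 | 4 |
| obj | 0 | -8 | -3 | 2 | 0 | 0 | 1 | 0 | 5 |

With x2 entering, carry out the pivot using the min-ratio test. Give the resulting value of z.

8

Ratio test on column x2 — row 1: (3/2)/4 = 3/8; row 2: 13/1 = 13; row 3: entry 0 ≤ 0; row 4: 4/1 = 4. Minimum is 3/8 at row 1 (s_1 leaves); pivot element 4.
Pivot on row 1; the obj-row RHS becomes 5 − (-8)·(3/8) = 8.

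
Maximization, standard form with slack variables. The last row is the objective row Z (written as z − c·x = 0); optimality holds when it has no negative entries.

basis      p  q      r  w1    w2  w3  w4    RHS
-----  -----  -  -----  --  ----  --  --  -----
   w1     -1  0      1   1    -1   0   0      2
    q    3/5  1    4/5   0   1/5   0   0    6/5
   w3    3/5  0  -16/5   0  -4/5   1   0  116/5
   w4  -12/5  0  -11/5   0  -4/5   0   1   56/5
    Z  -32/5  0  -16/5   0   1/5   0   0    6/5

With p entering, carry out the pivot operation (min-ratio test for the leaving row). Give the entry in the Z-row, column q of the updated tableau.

32/3

Ratio test on column p — row 1: entry -1 ≤ 0; row 2: (6/5)/(3/5) = 2; row 3: (116/5)/(3/5) = 116/3; row 4: entry -12/5 ≤ 0. Minimum is 2 at row 2 (q leaves); pivot element 3/5.
Divide row 2 by 3/5; eliminate column p from the other rows.
Z-row update in column q: 0 − (-32/5)·(5/3) = 32/3.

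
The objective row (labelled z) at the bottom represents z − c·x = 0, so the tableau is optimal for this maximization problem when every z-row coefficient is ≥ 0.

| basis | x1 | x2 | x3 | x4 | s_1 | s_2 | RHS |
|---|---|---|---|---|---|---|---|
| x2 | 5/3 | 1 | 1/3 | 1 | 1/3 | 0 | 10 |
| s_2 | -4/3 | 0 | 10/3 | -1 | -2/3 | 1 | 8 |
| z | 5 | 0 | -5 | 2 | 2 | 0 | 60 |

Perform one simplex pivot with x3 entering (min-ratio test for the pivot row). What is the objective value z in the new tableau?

72

Ratio test on column x3 — row 1: 10/(1/3) = 30; row 2: 8/(10/3) = 12/5. Minimum is 12/5 at row 2 (s_2 leaves); pivot element 10/3.
Pivot on row 2; the z-row RHS becomes 60 − (-5)·(12/5) = 72.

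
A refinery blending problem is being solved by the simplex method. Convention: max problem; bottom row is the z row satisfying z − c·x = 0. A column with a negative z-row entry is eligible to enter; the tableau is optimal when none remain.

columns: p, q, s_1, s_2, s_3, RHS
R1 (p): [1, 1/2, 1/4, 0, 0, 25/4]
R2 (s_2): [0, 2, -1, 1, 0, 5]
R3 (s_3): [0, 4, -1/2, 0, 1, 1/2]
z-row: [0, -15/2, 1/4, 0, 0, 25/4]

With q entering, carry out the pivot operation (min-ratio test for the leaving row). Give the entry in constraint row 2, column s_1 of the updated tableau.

Ratio test on column q — row 1: (25/4)/(1/2) = 25/2; row 2: 5/2 = 5/2; row 3: (1/2)/4 = 1/8. Minimum is 1/8 at row 3 (s_3 leaves); pivot element 4.
Divide row 3 by 4; eliminate column q from the other rows.
Row 2 update in column s_1: -1 − 2·(-1/8) = -3/4.

-3/4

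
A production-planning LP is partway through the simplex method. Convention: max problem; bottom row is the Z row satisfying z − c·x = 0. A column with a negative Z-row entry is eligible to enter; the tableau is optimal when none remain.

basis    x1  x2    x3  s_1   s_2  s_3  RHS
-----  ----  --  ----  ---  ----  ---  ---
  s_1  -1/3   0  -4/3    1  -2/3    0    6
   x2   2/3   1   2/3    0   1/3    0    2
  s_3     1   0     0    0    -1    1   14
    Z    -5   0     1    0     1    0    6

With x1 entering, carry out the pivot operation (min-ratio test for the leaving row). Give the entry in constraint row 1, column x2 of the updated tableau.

1/2

Ratio test on column x1 — row 1: entry -1/3 ≤ 0; row 2: 2/(2/3) = 3; row 3: 14/1 = 14. Minimum is 3 at row 2 (x2 leaves); pivot element 2/3.
Divide row 2 by 2/3; eliminate column x1 from the other rows.
Row 1 update in column x2: 0 − (-1/3)·(3/2) = 1/2.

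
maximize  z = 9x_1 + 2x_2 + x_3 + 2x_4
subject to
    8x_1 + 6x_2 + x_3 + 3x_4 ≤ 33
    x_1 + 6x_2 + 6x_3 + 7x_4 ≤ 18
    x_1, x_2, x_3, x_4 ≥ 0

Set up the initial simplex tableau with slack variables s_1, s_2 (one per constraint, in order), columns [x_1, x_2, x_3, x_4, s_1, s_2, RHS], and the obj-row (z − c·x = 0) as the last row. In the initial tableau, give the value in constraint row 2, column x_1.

Constraint 2 has coefficient 1 on x_1.

1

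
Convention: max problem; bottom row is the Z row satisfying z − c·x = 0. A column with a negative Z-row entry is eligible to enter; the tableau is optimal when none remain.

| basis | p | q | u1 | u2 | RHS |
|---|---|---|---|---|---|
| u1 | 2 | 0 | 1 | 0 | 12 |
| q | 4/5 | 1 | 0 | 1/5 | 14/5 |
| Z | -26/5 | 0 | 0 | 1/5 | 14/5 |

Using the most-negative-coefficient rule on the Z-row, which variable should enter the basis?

Negative Z-row entries: p: -26/5.
The most negative is -26/5 in column p, so p enters.

p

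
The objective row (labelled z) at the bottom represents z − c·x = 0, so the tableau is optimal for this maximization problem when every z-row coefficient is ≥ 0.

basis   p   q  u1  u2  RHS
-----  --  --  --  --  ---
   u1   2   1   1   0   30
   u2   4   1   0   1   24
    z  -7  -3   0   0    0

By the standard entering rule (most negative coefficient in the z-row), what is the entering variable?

Negative z-row entries: p: -7, q: -3.
The most negative is -7 in column p, so p enters.

p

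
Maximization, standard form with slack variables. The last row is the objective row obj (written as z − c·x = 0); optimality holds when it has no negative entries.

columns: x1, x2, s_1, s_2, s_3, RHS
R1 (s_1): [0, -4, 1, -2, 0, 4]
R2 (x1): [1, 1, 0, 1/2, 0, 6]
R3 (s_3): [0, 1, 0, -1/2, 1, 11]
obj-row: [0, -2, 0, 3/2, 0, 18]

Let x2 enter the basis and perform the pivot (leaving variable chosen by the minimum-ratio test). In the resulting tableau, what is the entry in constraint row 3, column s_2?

-1

Ratio test on column x2 — row 1: entry -4 ≤ 0; row 2: 6/1 = 6; row 3: 11/1 = 11. Minimum is 6 at row 2 (x1 leaves); pivot element 1.
Divide row 2 by 1; eliminate column x2 from the other rows.
Row 3 update in column s_2: -1/2 − 1·(1/2) = -1.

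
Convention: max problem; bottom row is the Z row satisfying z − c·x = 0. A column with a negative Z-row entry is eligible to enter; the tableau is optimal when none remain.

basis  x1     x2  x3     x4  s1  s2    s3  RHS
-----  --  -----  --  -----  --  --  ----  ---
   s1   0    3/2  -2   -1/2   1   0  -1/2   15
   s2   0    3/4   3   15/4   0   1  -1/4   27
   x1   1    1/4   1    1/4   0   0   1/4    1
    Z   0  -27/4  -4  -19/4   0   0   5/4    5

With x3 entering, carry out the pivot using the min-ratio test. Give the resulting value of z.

9

Ratio test on column x3 — row 1: entry -2 ≤ 0; row 2: 27/3 = 9; row 3: 1/1 = 1. Minimum is 1 at row 3 (x1 leaves); pivot element 1.
Pivot on row 3; the Z-row RHS becomes 5 − (-4)·1 = 9.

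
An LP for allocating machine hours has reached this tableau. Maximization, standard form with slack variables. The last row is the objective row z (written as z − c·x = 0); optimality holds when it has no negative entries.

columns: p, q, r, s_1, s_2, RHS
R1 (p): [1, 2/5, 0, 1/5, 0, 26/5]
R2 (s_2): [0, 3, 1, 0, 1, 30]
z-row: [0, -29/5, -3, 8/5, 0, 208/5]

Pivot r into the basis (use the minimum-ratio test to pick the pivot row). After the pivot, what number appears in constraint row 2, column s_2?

Ratio test on column r — row 1: entry 0 ≤ 0; row 2: 30/1 = 30. Minimum is 30 at row 2 (s_2 leaves); pivot element 1.
Divide row 2 by 1; eliminate column r from the other rows.
In the new row 2, the s_2 entry is the old entry divided by the pivot: 1/1 = 1.

1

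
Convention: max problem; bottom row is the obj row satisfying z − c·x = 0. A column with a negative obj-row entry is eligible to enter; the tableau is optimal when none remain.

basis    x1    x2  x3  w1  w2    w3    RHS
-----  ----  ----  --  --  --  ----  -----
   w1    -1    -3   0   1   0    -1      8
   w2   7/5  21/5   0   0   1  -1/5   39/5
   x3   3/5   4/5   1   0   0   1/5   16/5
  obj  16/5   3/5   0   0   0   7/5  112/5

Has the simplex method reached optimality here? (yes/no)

Every obj-row coefficient is ≥ 0, so the tableau is optimal.

yes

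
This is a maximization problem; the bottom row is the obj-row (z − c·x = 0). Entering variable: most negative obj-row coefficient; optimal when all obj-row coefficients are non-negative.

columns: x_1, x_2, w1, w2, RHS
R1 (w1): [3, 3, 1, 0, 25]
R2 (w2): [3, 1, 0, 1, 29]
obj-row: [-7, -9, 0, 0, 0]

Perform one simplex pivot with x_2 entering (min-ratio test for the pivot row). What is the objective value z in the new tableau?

75

Ratio test on column x_2 — row 1: 25/3 = 25/3; row 2: 29/1 = 29. Minimum is 25/3 at row 1 (w1 leaves); pivot element 3.
Pivot on row 1; the obj-row RHS becomes 0 − (-9)·(25/3) = 75.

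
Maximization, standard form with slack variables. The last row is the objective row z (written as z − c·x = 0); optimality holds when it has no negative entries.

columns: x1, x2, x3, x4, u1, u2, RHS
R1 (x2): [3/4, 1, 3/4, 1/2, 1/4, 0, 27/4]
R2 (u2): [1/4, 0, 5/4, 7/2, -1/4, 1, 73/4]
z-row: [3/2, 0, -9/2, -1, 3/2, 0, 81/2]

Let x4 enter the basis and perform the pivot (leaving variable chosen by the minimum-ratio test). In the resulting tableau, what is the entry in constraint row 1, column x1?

5/7

Ratio test on column x4 — row 1: (27/4)/(1/2) = 27/2; row 2: (73/4)/(7/2) = 73/14. Minimum is 73/14 at row 2 (u2 leaves); pivot element 7/2.
Divide row 2 by 7/2; eliminate column x4 from the other rows.
Row 1 update in column x1: 3/4 − (1/2)·(1/14) = 5/7.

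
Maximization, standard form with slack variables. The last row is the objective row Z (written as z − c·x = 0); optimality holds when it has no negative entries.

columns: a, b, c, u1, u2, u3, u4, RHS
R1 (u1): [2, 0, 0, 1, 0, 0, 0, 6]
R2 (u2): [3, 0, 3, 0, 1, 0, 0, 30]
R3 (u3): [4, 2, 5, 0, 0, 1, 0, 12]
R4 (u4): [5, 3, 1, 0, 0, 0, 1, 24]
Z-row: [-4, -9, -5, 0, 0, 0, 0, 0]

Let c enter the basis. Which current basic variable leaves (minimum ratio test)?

Column c entries and ratios — u1: 0 ≤ 0, skip; u2: 30/3 = 10; u3: 12/5 = 12/5; u4: 24/1 = 24.
Smallest ratio is 12/5 in the row of u3, so u3 leaves.

u3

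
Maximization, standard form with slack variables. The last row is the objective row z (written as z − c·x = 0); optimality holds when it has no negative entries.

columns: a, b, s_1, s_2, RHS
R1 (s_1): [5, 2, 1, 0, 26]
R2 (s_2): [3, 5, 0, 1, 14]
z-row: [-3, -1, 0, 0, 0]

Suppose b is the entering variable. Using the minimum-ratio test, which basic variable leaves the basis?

Column b entries and ratios — s_1: 26/2 = 13; s_2: 14/5 = 14/5.
Smallest ratio is 14/5 in the row of s_2, so s_2 leaves.

s_2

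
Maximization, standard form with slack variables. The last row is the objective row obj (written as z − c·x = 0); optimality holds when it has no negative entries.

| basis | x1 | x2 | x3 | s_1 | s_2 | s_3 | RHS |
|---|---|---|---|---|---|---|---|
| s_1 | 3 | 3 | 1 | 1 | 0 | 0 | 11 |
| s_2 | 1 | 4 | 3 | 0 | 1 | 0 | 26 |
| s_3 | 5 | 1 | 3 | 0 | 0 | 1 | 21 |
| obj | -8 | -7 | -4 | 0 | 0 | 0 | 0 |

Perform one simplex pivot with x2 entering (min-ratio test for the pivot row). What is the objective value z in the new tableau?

77/3

Ratio test on column x2 — row 1: 11/3 = 11/3; row 2: 26/4 = 13/2; row 3: 21/1 = 21. Minimum is 11/3 at row 1 (s_1 leaves); pivot element 3.
Pivot on row 1; the obj-row RHS becomes 0 − (-7)·(11/3) = 77/3.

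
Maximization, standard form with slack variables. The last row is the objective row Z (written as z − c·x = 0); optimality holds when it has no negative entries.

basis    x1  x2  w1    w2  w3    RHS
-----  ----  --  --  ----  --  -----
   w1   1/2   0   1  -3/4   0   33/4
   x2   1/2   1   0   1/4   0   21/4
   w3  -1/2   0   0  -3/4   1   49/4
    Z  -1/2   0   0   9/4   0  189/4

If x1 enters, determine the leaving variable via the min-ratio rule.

x2

Column x1 entries and ratios — w1: (33/4)/(1/2) = 33/2; x2: (21/4)/(1/2) = 21/2; w3: -1/2 ≤ 0, skip.
Smallest ratio is 21/2 in the row of x2, so x2 leaves.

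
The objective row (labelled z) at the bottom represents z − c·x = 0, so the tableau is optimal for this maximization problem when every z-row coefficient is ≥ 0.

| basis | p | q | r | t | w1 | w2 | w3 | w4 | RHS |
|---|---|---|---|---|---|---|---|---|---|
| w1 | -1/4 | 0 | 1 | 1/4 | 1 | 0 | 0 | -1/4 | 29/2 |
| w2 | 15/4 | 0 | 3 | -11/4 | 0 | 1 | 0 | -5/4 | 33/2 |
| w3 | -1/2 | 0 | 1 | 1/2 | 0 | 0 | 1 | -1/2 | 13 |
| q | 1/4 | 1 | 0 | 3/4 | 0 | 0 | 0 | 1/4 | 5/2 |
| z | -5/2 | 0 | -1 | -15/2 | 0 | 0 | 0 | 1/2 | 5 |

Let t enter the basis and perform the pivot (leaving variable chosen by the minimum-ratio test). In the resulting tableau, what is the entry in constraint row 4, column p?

Ratio test on column t — row 1: (29/2)/(1/4) = 58; row 2: entry -11/4 ≤ 0; row 3: 13/(1/2) = 26; row 4: (5/2)/(3/4) = 10/3. Minimum is 10/3 at row 4 (q leaves); pivot element 3/4.
Divide row 4 by 3/4; eliminate column t from the other rows.
In the new row 4, the p entry is the old entry divided by the pivot: (1/4)/(3/4) = 1/3.

1/3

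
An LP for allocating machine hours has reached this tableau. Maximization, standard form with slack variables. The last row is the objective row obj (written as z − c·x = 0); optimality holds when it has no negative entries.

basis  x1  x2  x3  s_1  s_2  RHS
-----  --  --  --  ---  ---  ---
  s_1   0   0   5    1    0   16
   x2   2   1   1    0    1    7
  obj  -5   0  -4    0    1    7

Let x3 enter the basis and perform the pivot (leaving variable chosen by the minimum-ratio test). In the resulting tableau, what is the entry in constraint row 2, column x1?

2

Ratio test on column x3 — row 1: 16/5 = 16/5; row 2: 7/1 = 7. Minimum is 16/5 at row 1 (s_1 leaves); pivot element 5.
Divide row 1 by 5; eliminate column x3 from the other rows.
Row 2 update in column x1: 2 − 1·0 = 2.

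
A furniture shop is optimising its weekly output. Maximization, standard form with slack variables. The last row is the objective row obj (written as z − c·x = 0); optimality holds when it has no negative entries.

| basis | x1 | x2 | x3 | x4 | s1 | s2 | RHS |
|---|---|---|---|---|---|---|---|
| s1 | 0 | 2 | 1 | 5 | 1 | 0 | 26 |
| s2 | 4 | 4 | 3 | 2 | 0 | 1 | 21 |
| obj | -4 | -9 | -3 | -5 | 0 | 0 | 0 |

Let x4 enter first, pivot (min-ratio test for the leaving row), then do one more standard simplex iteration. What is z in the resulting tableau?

787/16

Ratio test on column x4 — row 1: 26/5 = 26/5; row 2: 21/2 = 21/2. Minimum is 26/5 at row 1 (s1 leaves); pivot element 5.
Pivot on row 1; the obj-row RHS becomes 0 − (-5)·(26/5) = 26.
Next entering variable (most negative obj-row entry -7): x2.
Ratio test on column x2 — row 1: (26/5)/(2/5) = 13; row 2: (53/5)/(16/5) = 53/16. Minimum is 53/16 at row 2 (s2 leaves); pivot element 16/5.
After the second pivot the obj-row RHS is 26 − (-7)·(53/16) = 787/16.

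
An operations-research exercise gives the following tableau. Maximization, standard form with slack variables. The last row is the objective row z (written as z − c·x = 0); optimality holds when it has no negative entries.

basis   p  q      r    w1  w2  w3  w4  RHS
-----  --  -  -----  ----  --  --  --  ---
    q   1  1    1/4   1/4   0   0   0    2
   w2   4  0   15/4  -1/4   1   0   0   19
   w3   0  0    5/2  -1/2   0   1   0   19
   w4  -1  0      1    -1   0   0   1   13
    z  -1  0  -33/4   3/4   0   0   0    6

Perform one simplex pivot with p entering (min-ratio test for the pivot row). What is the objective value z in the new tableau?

8

Ratio test on column p — row 1: 2/1 = 2; row 2: 19/4 = 19/4; row 3: entry 0 ≤ 0; row 4: entry -1 ≤ 0. Minimum is 2 at row 1 (q leaves); pivot element 1.
Pivot on row 1; the z-row RHS becomes 6 − (-1)·2 = 8.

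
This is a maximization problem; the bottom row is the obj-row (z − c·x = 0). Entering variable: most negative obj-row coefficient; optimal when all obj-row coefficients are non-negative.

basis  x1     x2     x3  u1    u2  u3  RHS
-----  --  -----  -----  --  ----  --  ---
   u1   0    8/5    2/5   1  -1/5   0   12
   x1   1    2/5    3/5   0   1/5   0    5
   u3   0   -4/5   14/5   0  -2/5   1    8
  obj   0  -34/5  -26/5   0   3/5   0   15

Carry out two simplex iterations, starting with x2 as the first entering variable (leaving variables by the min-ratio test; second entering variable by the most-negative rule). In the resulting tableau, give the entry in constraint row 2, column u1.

Ratio test on column x2 — row 1: 12/(8/5) = 15/2; row 2: 5/(2/5) = 25/2; row 3: entry -4/5 ≤ 0. Minimum is 15/2 at row 1 (u1 leaves); pivot element 8/5.
Divide row 1 by 8/5; eliminate column x2 from the other rows.
Second iteration: most negative obj-row entry is -7/2 in column x3, so x3 enters.
Ratio test on column x3 — row 1: (15/2)/(1/4) = 30; row 2: 2/(1/2) = 4; row 3: 14/3 = 14/3. Minimum is 4 at row 2 (x1 leaves); pivot element 1/2.
Divide row 2 by 1/2; eliminate column x3 from the other rows.
After both pivots, the entry at constraint row 2, column u1 is -1/2.

-1/2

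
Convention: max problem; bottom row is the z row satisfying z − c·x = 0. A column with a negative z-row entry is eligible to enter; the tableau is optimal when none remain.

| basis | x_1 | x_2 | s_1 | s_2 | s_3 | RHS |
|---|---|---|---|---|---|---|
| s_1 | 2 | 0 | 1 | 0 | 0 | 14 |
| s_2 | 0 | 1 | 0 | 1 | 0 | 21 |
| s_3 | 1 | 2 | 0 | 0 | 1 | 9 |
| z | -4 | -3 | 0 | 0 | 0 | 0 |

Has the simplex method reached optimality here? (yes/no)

no

The z-row has a negative entry -4 in column x_1, so it is not optimal.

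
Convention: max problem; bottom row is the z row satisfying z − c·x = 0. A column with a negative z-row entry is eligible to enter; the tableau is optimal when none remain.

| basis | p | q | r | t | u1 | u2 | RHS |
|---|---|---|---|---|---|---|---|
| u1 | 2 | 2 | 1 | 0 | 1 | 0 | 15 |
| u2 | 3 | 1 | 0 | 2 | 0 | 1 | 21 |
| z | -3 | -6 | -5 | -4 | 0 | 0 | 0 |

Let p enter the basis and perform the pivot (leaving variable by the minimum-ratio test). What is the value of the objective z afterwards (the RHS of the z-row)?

Ratio test on column p — row 1: 15/2 = 15/2; row 2: 21/3 = 7. Minimum is 7 at row 2 (u2 leaves); pivot element 3.
Pivot on row 2; the z-row RHS becomes 0 − (-3)·7 = 21.

21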